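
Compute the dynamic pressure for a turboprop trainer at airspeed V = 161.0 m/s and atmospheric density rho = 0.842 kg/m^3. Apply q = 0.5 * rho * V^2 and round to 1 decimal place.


Step 1: V^2 = 161.0^2 = 25921.0
Step 2: q = 0.5 * 0.842 * 25921.0
Step 3: q = 10912.7 Pa

10912.7


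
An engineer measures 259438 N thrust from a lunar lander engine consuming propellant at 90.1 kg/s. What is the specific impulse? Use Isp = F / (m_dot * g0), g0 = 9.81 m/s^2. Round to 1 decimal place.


Step 1: m_dot * g0 = 90.1 * 9.81 = 883.88
Step 2: Isp = 259438 / 883.88 = 293.5 s

293.5


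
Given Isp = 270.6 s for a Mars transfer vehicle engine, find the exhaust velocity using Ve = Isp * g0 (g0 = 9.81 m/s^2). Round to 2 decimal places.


Step 1: Ve = Isp * g0 = 270.6 * 9.81
Step 2: Ve = 2654.59 m/s

2654.59


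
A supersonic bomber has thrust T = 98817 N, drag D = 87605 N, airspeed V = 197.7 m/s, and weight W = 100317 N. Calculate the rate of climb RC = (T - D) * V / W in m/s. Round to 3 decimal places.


Step 1: Excess thrust = T - D = 98817 - 87605 = 11212 N
Step 2: Excess power = 11212 * 197.7 = 2216612.4 W
Step 3: RC = 2216612.4 / 100317 = 22.096 m/s

22.096


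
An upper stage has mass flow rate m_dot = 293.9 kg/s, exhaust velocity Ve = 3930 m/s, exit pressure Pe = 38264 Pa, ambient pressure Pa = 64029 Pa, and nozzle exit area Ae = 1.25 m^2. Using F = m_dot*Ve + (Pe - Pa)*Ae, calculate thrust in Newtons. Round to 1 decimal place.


Step 1: Momentum thrust = m_dot * Ve = 293.9 * 3930 = 1155027.0 N
Step 2: Pressure thrust = (Pe - Pa) * Ae = (38264 - 64029) * 1.25 = -32206.25 N
Step 3: Total thrust F = 1155027.0 + -32206.25 = 1122820.8 N

1122820.8


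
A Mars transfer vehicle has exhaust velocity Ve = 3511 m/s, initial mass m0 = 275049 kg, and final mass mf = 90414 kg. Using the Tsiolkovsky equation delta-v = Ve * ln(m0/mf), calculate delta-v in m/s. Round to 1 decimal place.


Step 1: Mass ratio m0/mf = 275049 / 90414 = 3.042106
Step 2: ln(3.042106) = 1.11255
Step 3: delta-v = 3511 * 1.11255 = 3906.2 m/s

3906.2


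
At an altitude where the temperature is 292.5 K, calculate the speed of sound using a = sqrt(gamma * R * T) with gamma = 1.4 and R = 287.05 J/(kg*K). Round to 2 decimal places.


Step 1: gamma * R * T = 1.4 * 287.05 * 292.5 = 117546.975
Step 2: a = sqrt(117546.975) = 342.85 m/s

342.85


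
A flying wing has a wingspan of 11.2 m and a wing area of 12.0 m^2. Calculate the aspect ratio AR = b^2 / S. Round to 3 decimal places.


Step 1: b^2 = 11.2^2 = 125.44
Step 2: AR = 125.44 / 12.0 = 10.453

10.453


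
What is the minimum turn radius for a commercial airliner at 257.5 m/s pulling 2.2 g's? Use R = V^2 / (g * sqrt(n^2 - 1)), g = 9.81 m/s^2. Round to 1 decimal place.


Step 1: V^2 = 257.5^2 = 66306.25
Step 2: n^2 - 1 = 2.2^2 - 1 = 3.84
Step 3: sqrt(3.84) = 1.959592
Step 4: R = 66306.25 / (9.81 * 1.959592) = 3449.2 m

3449.2


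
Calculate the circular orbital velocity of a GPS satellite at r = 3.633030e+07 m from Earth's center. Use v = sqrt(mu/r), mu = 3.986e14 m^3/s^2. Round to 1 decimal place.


Step 1: mu / r = 3.986e14 / 3.633030e+07 = 10971558.176
Step 2: v = sqrt(10971558.176) = 3312.3 m/s

3312.3


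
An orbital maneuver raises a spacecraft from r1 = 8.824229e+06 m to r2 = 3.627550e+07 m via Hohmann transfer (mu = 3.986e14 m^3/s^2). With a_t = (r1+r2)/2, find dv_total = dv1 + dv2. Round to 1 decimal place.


Step 1: Transfer semi-major axis a_t = (8.824229e+06 + 3.627550e+07) / 2 = 2.254986e+07 m
Step 2: v1 (circular at r1) = sqrt(mu/r1) = 6720.94 m/s
Step 3: v_t1 = sqrt(mu*(2/r1 - 1/a_t)) = 8524.42 m/s
Step 4: dv1 = |8524.42 - 6720.94| = 1803.48 m/s
Step 5: v2 (circular at r2) = 3314.84 m/s, v_t2 = 2073.62 m/s
Step 6: dv2 = |3314.84 - 2073.62| = 1241.22 m/s
Step 7: Total delta-v = 1803.48 + 1241.22 = 3044.7 m/s

3044.7


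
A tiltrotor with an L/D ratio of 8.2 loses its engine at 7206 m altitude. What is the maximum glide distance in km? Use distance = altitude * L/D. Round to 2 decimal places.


Step 1: Glide distance = altitude * L/D = 7206 * 8.2 = 59089.2 m
Step 2: Convert to km: 59089.2 / 1000 = 59.09 km

59.09


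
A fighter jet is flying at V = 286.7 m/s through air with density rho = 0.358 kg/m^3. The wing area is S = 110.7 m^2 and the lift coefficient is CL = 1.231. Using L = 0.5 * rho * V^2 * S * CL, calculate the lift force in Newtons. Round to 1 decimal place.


Step 1: Calculate dynamic pressure q = 0.5 * 0.358 * 286.7^2 = 0.5 * 0.358 * 82196.89 = 14713.2433 Pa
Step 2: Multiply by wing area and lift coefficient: L = 14713.2433 * 110.7 * 1.231
Step 3: L = 1628756.0344 * 1.231 = 2004998.7 N

2004998.7


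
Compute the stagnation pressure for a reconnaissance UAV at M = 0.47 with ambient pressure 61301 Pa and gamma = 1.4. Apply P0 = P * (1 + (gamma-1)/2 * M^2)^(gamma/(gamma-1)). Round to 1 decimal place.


Step 1: (gamma-1)/2 * M^2 = 0.2 * 0.2209 = 0.04418
Step 2: 1 + 0.04418 = 1.04418
Step 3: Exponent gamma/(gamma-1) = 3.5
Step 4: P0 = 61301 * 1.04418^3.5 = 71315.1 Pa

71315.1


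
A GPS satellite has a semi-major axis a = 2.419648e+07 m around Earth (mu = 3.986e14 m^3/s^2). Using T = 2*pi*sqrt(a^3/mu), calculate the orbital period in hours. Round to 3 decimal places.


Step 1: a^3 / mu = 1.416630e+22 / 3.986e14 = 3.554015e+07
Step 2: sqrt(3.554015e+07) = 5961.5562 s
Step 3: T = 2*pi * 5961.5562 = 37457.56 s
Step 4: T in hours = 37457.56 / 3600 = 10.405 hours

10.405


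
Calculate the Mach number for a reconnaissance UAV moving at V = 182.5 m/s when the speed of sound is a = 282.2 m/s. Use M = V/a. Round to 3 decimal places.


Step 1: M = V / a = 182.5 / 282.2
Step 2: M = 0.647

0.647


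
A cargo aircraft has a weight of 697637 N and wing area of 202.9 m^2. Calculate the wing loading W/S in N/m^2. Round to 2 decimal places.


Step 1: Wing loading = W / S = 697637 / 202.9
Step 2: Wing loading = 3438.33 N/m^2

3438.33


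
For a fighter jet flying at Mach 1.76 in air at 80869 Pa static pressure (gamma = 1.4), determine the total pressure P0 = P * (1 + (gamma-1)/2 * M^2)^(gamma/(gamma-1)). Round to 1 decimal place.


Step 1: (gamma-1)/2 * M^2 = 0.2 * 3.0976 = 0.61952
Step 2: 1 + 0.61952 = 1.61952
Step 3: Exponent gamma/(gamma-1) = 3.5
Step 4: P0 = 80869 * 1.61952^3.5 = 437153.7 Pa

437153.7


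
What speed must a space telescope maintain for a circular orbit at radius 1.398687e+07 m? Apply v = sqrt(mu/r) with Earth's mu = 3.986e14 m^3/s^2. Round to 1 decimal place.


Step 1: mu / r = 3.986e14 / 1.398687e+07 = 28498155.7704
Step 2: v = sqrt(28498155.7704) = 5338.4 m/s

5338.4


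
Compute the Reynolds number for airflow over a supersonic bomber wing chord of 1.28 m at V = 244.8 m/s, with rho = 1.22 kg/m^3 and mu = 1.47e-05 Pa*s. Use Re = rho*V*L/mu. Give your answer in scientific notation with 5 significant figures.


Step 1: Numerator = rho * V * L = 1.22 * 244.8 * 1.28 = 382.27968
Step 2: Re = 382.27968 / 1.47e-05
Step 3: Re = 2.6005e+07

2.6005e+07


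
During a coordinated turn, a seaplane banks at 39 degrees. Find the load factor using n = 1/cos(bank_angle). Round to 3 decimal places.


Step 1: Convert 39 degrees to radians = 0.680678
Step 2: cos(39 deg) = 0.777146
Step 3: n = 1 / 0.777146 = 1.287

1.287


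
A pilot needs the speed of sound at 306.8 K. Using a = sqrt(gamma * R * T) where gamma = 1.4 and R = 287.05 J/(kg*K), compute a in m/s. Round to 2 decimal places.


Step 1: gamma * R * T = 1.4 * 287.05 * 306.8 = 123293.716
Step 2: a = sqrt(123293.716) = 351.13 m/s

351.13


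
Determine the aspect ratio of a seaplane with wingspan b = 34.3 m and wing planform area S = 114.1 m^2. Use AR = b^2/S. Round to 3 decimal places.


Step 1: b^2 = 34.3^2 = 1176.49
Step 2: AR = 1176.49 / 114.1 = 10.311

10.311


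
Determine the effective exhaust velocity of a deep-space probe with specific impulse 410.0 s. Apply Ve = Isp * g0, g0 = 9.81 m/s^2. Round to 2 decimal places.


Step 1: Ve = Isp * g0 = 410.0 * 9.81
Step 2: Ve = 4022.10 m/s

4022.10


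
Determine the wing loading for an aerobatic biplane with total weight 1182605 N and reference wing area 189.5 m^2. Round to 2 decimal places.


Step 1: Wing loading = W / S = 1182605 / 189.5
Step 2: Wing loading = 6240.66 N/m^2

6240.66


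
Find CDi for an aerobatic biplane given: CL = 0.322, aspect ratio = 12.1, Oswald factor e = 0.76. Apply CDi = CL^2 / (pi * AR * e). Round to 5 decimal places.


Step 1: CL^2 = 0.322^2 = 0.103684
Step 2: pi * AR * e = 3.14159 * 12.1 * 0.76 = 28.890086
Step 3: CDi = 0.103684 / 28.890086 = 0.00359

0.00359


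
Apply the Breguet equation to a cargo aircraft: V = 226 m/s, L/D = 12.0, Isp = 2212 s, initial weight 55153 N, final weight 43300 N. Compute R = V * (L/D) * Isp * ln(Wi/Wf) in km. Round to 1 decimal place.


Step 1: Coefficient = V * (L/D) * Isp = 226 * 12.0 * 2212 = 5998944.0 m
Step 2: Wi/Wf = 55153 / 43300 = 1.273741
Step 3: ln(1.273741) = 0.241959
Step 4: R = 5998944.0 * 0.241959 = 1451495.5 m = 1451.5 km

1451.5


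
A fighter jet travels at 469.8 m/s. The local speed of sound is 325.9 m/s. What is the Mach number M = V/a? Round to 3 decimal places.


Step 1: M = V / a = 469.8 / 325.9
Step 2: M = 1.442

1.442


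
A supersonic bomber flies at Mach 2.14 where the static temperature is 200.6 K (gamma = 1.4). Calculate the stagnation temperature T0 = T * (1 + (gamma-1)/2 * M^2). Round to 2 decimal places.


Step 1: (gamma-1)/2 = 0.2
Step 2: M^2 = 4.5796
Step 3: 1 + 0.2 * 4.5796 = 1.91592
Step 4: T0 = 200.6 * 1.91592 = 384.33 K

384.33


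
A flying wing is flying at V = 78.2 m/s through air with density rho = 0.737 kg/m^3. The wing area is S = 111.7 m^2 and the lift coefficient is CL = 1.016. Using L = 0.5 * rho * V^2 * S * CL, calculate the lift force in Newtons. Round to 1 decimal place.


Step 1: Calculate dynamic pressure q = 0.5 * 0.737 * 78.2^2 = 0.5 * 0.737 * 6115.24 = 2253.4659 Pa
Step 2: Multiply by wing area and lift coefficient: L = 2253.4659 * 111.7 * 1.016
Step 3: L = 251712.1455 * 1.016 = 255739.5 N

255739.5


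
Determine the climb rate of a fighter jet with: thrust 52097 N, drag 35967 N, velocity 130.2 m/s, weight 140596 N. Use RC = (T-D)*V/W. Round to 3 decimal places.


Step 1: Excess thrust = T - D = 52097 - 35967 = 16130 N
Step 2: Excess power = 16130 * 130.2 = 2100126.0 W
Step 3: RC = 2100126.0 / 140596 = 14.937 m/s

14.937


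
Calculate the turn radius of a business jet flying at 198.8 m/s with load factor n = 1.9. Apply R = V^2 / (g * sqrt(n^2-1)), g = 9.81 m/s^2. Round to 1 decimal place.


Step 1: V^2 = 198.8^2 = 39521.44
Step 2: n^2 - 1 = 1.9^2 - 1 = 2.61
Step 3: sqrt(2.61) = 1.615549
Step 4: R = 39521.44 / (9.81 * 1.615549) = 2493.7 m

2493.7


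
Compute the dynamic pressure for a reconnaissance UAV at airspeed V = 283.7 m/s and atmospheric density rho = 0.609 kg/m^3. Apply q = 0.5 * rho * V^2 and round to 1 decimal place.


Step 1: V^2 = 283.7^2 = 80485.69
Step 2: q = 0.5 * 0.609 * 80485.69
Step 3: q = 24507.9 Pa

24507.9


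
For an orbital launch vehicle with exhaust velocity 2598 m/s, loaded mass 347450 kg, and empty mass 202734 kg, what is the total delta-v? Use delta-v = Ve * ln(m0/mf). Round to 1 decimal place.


Step 1: Mass ratio m0/mf = 347450 / 202734 = 1.713822
Step 2: ln(1.713822) = 0.538726
Step 3: delta-v = 2598 * 0.538726 = 1399.6 m/s

1399.6


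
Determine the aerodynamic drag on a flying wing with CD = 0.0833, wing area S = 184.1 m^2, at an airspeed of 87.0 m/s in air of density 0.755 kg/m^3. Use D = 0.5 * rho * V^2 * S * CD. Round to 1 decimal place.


Step 1: Dynamic pressure q = 0.5 * 0.755 * 87.0^2 = 2857.2975 Pa
Step 2: Drag D = q * S * CD = 2857.2975 * 184.1 * 0.0833
Step 3: D = 43818.2 N

43818.2


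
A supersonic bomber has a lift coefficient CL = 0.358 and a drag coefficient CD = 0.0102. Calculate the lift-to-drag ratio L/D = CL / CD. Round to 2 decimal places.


Step 1: L/D = CL / CD = 0.358 / 0.0102
Step 2: L/D = 35.10

35.10


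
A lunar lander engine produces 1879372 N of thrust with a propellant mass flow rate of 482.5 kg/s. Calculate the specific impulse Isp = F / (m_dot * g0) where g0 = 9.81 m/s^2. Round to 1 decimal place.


Step 1: m_dot * g0 = 482.5 * 9.81 = 4733.32
Step 2: Isp = 1879372 / 4733.32 = 397.1 s

397.1


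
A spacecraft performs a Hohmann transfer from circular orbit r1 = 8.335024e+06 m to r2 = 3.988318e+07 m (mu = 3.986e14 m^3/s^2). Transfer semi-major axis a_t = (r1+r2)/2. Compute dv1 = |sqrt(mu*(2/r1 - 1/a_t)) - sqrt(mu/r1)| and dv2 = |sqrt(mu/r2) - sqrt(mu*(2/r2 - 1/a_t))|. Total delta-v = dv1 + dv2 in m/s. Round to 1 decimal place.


Step 1: Transfer semi-major axis a_t = (8.335024e+06 + 3.988318e+07) / 2 = 2.410910e+07 m
Step 2: v1 (circular at r1) = sqrt(mu/r1) = 6915.37 m/s
Step 3: v_t1 = sqrt(mu*(2/r1 - 1/a_t)) = 8894.46 m/s
Step 4: dv1 = |8894.46 - 6915.37| = 1979.09 m/s
Step 5: v2 (circular at r2) = 3161.36 m/s, v_t2 = 1858.82 m/s
Step 6: dv2 = |3161.36 - 1858.82| = 1302.54 m/s
Step 7: Total delta-v = 1979.09 + 1302.54 = 3281.6 m/s

3281.6


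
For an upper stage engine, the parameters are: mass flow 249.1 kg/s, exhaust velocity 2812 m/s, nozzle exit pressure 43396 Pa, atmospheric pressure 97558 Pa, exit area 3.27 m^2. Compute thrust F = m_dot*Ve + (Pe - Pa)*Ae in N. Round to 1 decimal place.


Step 1: Momentum thrust = m_dot * Ve = 249.1 * 2812 = 700469.2 N
Step 2: Pressure thrust = (Pe - Pa) * Ae = (43396 - 97558) * 3.27 = -177109.74 N
Step 3: Total thrust F = 700469.2 + -177109.74 = 523359.5 N

523359.5


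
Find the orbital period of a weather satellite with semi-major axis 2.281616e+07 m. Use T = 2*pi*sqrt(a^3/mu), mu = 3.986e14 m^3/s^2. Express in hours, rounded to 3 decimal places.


Step 1: a^3 / mu = 1.187757e+22 / 3.986e14 = 2.979822e+07
Step 2: sqrt(2.979822e+07) = 5458.7749 s
Step 3: T = 2*pi * 5458.7749 = 34298.49 s
Step 4: T in hours = 34298.49 / 3600 = 9.527 hours

9.527


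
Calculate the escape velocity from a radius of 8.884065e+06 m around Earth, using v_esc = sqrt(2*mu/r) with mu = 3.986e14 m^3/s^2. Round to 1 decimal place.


Step 1: 2*mu/r = 2 * 3.986e14 / 8.884065e+06 = 89733697.3559
Step 2: v_esc = sqrt(89733697.3559) = 9472.8 m/s

9472.8


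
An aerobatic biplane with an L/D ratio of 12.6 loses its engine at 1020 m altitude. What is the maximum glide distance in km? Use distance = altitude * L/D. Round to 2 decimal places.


Step 1: Glide distance = altitude * L/D = 1020 * 12.6 = 12852.0 m
Step 2: Convert to km: 12852.0 / 1000 = 12.85 km

12.85


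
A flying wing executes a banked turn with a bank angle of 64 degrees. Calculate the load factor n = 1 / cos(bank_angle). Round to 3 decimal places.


Step 1: Convert 64 degrees to radians = 1.117011
Step 2: cos(64 deg) = 0.438371
Step 3: n = 1 / 0.438371 = 2.281

2.281


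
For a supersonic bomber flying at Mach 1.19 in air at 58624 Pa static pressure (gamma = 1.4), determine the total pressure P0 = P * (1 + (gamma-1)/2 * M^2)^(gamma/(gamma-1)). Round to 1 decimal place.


Step 1: (gamma-1)/2 * M^2 = 0.2 * 1.4161 = 0.28322
Step 2: 1 + 0.28322 = 1.28322
Step 3: Exponent gamma/(gamma-1) = 3.5
Step 4: P0 = 58624 * 1.28322^3.5 = 140323.2 Pa

140323.2


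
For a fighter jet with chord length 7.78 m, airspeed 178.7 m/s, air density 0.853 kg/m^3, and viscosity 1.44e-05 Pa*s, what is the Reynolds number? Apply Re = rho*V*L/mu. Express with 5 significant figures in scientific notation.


Step 1: Numerator = rho * V * L = 0.853 * 178.7 * 7.78 = 1185.913958
Step 2: Re = 1185.913958 / 1.44e-05
Step 3: Re = 8.2355e+07

8.2355e+07


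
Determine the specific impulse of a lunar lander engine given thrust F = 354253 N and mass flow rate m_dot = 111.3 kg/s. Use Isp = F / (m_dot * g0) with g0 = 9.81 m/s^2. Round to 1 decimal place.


Step 1: m_dot * g0 = 111.3 * 9.81 = 1091.85
Step 2: Isp = 354253 / 1091.85 = 324.5 s

324.5


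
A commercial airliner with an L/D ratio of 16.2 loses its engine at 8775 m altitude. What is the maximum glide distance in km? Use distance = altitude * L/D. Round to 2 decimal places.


Step 1: Glide distance = altitude * L/D = 8775 * 16.2 = 142155.0 m
Step 2: Convert to km: 142155.0 / 1000 = 142.16 km

142.16


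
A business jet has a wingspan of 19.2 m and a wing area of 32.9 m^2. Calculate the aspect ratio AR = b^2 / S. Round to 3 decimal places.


Step 1: b^2 = 19.2^2 = 368.64
Step 2: AR = 368.64 / 32.9 = 11.205

11.205


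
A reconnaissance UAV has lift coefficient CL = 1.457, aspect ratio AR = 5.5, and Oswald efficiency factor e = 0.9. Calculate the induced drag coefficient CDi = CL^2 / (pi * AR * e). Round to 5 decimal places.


Step 1: CL^2 = 1.457^2 = 2.122849
Step 2: pi * AR * e = 3.14159 * 5.5 * 0.9 = 15.550884
Step 3: CDi = 2.122849 / 15.550884 = 0.13651

0.13651


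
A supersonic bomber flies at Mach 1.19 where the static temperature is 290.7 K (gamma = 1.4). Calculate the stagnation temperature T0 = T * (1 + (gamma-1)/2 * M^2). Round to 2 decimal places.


Step 1: (gamma-1)/2 = 0.2
Step 2: M^2 = 1.4161
Step 3: 1 + 0.2 * 1.4161 = 1.28322
Step 4: T0 = 290.7 * 1.28322 = 373.03 K

373.03


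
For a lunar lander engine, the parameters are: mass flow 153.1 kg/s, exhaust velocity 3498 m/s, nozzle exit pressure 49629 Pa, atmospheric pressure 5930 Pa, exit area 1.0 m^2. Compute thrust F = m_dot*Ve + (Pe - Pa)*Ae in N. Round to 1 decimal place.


Step 1: Momentum thrust = m_dot * Ve = 153.1 * 3498 = 535543.8 N
Step 2: Pressure thrust = (Pe - Pa) * Ae = (49629 - 5930) * 1.0 = 43699.0 N
Step 3: Total thrust F = 535543.8 + 43699.0 = 579242.8 N

579242.8


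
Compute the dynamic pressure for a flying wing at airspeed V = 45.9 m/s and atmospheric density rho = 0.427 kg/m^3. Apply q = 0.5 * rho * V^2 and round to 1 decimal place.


Step 1: V^2 = 45.9^2 = 2106.81
Step 2: q = 0.5 * 0.427 * 2106.81
Step 3: q = 449.8 Pa

449.8


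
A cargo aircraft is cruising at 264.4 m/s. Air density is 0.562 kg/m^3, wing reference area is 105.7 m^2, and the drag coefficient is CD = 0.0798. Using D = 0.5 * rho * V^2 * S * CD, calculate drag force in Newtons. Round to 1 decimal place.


Step 1: Dynamic pressure q = 0.5 * 0.562 * 264.4^2 = 19643.9682 Pa
Step 2: Drag D = q * S * CD = 19643.9682 * 105.7 * 0.0798
Step 3: D = 165694.1 N

165694.1


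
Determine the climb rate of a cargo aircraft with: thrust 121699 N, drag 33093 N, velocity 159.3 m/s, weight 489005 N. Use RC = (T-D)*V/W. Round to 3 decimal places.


Step 1: Excess thrust = T - D = 121699 - 33093 = 88606 N
Step 2: Excess power = 88606 * 159.3 = 14114935.8 W
Step 3: RC = 14114935.8 / 489005 = 28.865 m/s

28.865


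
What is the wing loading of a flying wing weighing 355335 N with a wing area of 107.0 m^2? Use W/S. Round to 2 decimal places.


Step 1: Wing loading = W / S = 355335 / 107.0
Step 2: Wing loading = 3320.89 N/m^2

3320.89


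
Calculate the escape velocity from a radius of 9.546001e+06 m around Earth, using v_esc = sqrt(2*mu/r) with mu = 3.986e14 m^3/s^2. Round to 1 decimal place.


Step 1: 2*mu/r = 2 * 3.986e14 / 9.546001e+06 = 83511409.6468
Step 2: v_esc = sqrt(83511409.6468) = 9138.5 m/s

9138.5


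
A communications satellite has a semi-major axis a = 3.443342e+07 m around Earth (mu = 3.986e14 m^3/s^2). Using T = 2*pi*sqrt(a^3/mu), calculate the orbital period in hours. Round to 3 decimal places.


Step 1: a^3 / mu = 4.082634e+22 / 3.986e14 = 1.024243e+08
Step 2: sqrt(1.024243e+08) = 10120.4912 s
Step 3: T = 2*pi * 10120.4912 = 63588.92 s
Step 4: T in hours = 63588.92 / 3600 = 17.664 hours

17.664


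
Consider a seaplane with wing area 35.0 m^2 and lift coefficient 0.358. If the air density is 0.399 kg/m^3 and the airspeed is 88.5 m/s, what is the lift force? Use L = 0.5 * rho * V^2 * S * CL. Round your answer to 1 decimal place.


Step 1: Calculate dynamic pressure q = 0.5 * 0.399 * 88.5^2 = 0.5 * 0.399 * 7832.25 = 1562.5339 Pa
Step 2: Multiply by wing area and lift coefficient: L = 1562.5339 * 35.0 * 0.358
Step 3: L = 54688.6856 * 0.358 = 19578.5 N

19578.5


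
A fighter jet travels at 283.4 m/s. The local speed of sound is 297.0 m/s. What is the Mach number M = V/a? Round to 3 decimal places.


Step 1: M = V / a = 283.4 / 297.0
Step 2: M = 0.954

0.954


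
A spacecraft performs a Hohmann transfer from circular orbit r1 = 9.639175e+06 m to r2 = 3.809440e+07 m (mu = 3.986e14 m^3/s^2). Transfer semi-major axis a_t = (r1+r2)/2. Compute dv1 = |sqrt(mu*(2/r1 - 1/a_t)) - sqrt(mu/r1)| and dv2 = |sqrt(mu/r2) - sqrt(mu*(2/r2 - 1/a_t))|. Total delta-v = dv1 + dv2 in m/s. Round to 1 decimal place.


Step 1: Transfer semi-major axis a_t = (9.639175e+06 + 3.809440e+07) / 2 = 2.386679e+07 m
Step 2: v1 (circular at r1) = sqrt(mu/r1) = 6430.56 m/s
Step 3: v_t1 = sqrt(mu*(2/r1 - 1/a_t)) = 8124.23 m/s
Step 4: dv1 = |8124.23 - 6430.56| = 1693.67 m/s
Step 5: v2 (circular at r2) = 3234.73 m/s, v_t2 = 2055.71 m/s
Step 6: dv2 = |3234.73 - 2055.71| = 1179.02 m/s
Step 7: Total delta-v = 1693.67 + 1179.02 = 2872.7 m/s

2872.7


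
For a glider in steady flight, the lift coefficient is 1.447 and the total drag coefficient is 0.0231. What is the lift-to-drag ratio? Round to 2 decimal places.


Step 1: L/D = CL / CD = 1.447 / 0.0231
Step 2: L/D = 62.64

62.64


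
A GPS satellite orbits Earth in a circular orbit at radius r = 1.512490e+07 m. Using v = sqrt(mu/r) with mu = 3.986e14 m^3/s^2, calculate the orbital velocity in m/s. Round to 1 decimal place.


Step 1: mu / r = 3.986e14 / 1.512490e+07 = 26353893.2489
Step 2: v = sqrt(26353893.2489) = 5133.6 m/s

5133.6


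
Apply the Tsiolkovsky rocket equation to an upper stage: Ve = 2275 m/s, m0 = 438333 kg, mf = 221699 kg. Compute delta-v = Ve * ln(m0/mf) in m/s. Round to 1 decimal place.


Step 1: Mass ratio m0/mf = 438333 / 221699 = 1.977154
Step 2: ln(1.977154) = 0.681658
Step 3: delta-v = 2275 * 0.681658 = 1550.8 m/s

1550.8


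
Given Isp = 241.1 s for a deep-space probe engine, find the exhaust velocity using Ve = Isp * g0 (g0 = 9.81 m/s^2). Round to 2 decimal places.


Step 1: Ve = Isp * g0 = 241.1 * 9.81
Step 2: Ve = 2365.19 m/s

2365.19


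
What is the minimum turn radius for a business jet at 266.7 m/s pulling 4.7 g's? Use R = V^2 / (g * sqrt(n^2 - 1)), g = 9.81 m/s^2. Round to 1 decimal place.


Step 1: V^2 = 266.7^2 = 71128.89
Step 2: n^2 - 1 = 4.7^2 - 1 = 21.09
Step 3: sqrt(21.09) = 4.592385
Step 4: R = 71128.89 / (9.81 * 4.592385) = 1578.8 m

1578.8


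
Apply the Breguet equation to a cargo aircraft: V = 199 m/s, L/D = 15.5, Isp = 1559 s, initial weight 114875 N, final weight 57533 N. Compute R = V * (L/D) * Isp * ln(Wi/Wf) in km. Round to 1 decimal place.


Step 1: Coefficient = V * (L/D) * Isp = 199 * 15.5 * 1559 = 4808735.5 m
Step 2: Wi/Wf = 114875 / 57533 = 1.99668
Step 3: ln(1.99668) = 0.691486
Step 4: R = 4808735.5 * 0.691486 = 3325172.7 m = 3325.2 km

3325.2


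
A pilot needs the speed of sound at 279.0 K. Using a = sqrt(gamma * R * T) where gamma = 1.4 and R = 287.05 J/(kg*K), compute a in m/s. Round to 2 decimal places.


Step 1: gamma * R * T = 1.4 * 287.05 * 279.0 = 112121.73
Step 2: a = sqrt(112121.73) = 334.85 m/s

334.85


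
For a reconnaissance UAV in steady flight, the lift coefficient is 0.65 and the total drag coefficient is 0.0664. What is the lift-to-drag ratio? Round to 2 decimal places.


Step 1: L/D = CL / CD = 0.65 / 0.0664
Step 2: L/D = 9.79

9.79


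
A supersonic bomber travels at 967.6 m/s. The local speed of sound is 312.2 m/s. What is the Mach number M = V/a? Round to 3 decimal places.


Step 1: M = V / a = 967.6 / 312.2
Step 2: M = 3.099

3.099


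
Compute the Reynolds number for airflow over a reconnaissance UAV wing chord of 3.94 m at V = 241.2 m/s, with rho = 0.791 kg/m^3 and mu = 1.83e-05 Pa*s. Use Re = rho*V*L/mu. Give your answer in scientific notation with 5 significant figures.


Step 1: Numerator = rho * V * L = 0.791 * 241.2 * 3.94 = 751.709448
Step 2: Re = 751.709448 / 1.83e-05
Step 3: Re = 4.1077e+07

4.1077e+07


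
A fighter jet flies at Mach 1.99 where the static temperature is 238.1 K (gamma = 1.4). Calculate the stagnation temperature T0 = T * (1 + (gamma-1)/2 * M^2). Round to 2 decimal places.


Step 1: (gamma-1)/2 = 0.2
Step 2: M^2 = 3.9601
Step 3: 1 + 0.2 * 3.9601 = 1.79202
Step 4: T0 = 238.1 * 1.79202 = 426.68 K

426.68


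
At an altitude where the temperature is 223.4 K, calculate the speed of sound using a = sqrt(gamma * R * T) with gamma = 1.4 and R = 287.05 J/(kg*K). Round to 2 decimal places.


Step 1: gamma * R * T = 1.4 * 287.05 * 223.4 = 89777.758
Step 2: a = sqrt(89777.758) = 299.63 m/s

299.63


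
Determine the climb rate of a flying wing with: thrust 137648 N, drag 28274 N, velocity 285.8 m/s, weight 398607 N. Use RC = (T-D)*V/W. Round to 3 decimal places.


Step 1: Excess thrust = T - D = 137648 - 28274 = 109374 N
Step 2: Excess power = 109374 * 285.8 = 31259089.2 W
Step 3: RC = 31259089.2 / 398607 = 78.421 m/s

78.421


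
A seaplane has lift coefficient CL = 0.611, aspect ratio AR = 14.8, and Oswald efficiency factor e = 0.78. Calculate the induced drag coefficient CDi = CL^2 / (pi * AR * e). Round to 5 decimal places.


Step 1: CL^2 = 0.611^2 = 0.373321
Step 2: pi * AR * e = 3.14159 * 14.8 * 0.78 = 36.266546
Step 3: CDi = 0.373321 / 36.266546 = 0.01029

0.01029


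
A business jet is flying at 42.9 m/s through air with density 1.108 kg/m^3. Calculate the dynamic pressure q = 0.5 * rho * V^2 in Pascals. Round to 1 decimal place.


Step 1: V^2 = 42.9^2 = 1840.41
Step 2: q = 0.5 * 1.108 * 1840.41
Step 3: q = 1019.6 Pa

1019.6


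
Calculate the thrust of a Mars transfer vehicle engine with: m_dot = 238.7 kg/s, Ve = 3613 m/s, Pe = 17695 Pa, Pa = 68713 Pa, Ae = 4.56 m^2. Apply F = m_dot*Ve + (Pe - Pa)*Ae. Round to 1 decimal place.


Step 1: Momentum thrust = m_dot * Ve = 238.7 * 3613 = 862423.1 N
Step 2: Pressure thrust = (Pe - Pa) * Ae = (17695 - 68713) * 4.56 = -232642.08 N
Step 3: Total thrust F = 862423.1 + -232642.08 = 629781.0 N

629781.0


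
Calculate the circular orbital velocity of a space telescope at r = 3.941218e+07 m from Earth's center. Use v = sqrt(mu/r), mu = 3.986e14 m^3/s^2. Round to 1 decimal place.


Step 1: mu / r = 3.986e14 / 3.941218e+07 = 10113624.7728
Step 2: v = sqrt(10113624.7728) = 3180.2 m/s

3180.2


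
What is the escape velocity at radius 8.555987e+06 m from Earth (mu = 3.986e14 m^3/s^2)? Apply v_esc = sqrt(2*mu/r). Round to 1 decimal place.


Step 1: 2*mu/r = 2 * 3.986e14 / 8.555987e+06 = 93174522.1212
Step 2: v_esc = sqrt(93174522.1212) = 9652.7 m/s

9652.7


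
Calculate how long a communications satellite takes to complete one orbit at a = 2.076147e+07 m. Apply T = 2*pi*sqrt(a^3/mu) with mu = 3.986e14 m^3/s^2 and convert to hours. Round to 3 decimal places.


Step 1: a^3 / mu = 8.948996e+21 / 3.986e14 = 2.245107e+07
Step 2: sqrt(2.245107e+07) = 4738.2558 s
Step 3: T = 2*pi * 4738.2558 = 29771.34 s
Step 4: T in hours = 29771.34 / 3600 = 8.270 hours

8.270


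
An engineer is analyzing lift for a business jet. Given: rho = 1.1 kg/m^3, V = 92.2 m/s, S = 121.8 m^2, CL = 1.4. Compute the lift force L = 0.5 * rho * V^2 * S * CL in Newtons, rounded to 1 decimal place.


Step 1: Calculate dynamic pressure q = 0.5 * 1.1 * 92.2^2 = 0.5 * 1.1 * 8500.84 = 4675.462 Pa
Step 2: Multiply by wing area and lift coefficient: L = 4675.462 * 121.8 * 1.4
Step 3: L = 569471.2716 * 1.4 = 797259.8 N

797259.8


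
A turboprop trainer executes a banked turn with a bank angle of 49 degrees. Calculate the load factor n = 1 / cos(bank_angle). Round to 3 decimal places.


Step 1: Convert 49 degrees to radians = 0.855211
Step 2: cos(49 deg) = 0.656059
Step 3: n = 1 / 0.656059 = 1.524

1.524


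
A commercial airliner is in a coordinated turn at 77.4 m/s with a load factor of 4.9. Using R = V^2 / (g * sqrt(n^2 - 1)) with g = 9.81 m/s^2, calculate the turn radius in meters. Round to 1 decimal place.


Step 1: V^2 = 77.4^2 = 5990.76
Step 2: n^2 - 1 = 4.9^2 - 1 = 23.01
Step 3: sqrt(23.01) = 4.796874
Step 4: R = 5990.76 / (9.81 * 4.796874) = 127.3 m

127.3


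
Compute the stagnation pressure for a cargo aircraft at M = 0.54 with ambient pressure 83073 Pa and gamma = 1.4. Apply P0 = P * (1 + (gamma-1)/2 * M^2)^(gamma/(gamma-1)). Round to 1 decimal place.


Step 1: (gamma-1)/2 * M^2 = 0.2 * 0.2916 = 0.05832
Step 2: 1 + 0.05832 = 1.05832
Step 3: Exponent gamma/(gamma-1) = 3.5
Step 4: P0 = 83073 * 1.05832^3.5 = 101302.3 Pa

101302.3


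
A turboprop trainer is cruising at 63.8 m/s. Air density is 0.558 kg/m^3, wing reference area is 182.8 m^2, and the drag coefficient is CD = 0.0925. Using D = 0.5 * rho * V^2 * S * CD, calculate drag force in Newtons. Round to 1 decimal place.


Step 1: Dynamic pressure q = 0.5 * 0.558 * 63.8^2 = 1135.6528 Pa
Step 2: Drag D = q * S * CD = 1135.6528 * 182.8 * 0.0925
Step 3: D = 19202.8 N

19202.8


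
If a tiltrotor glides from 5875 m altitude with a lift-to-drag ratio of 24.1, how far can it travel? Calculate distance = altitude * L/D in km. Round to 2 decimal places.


Step 1: Glide distance = altitude * L/D = 5875 * 24.1 = 141587.5 m
Step 2: Convert to km: 141587.5 / 1000 = 141.59 km

141.59


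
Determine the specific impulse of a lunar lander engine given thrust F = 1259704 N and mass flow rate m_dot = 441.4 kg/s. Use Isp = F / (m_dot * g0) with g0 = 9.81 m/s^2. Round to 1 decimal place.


Step 1: m_dot * g0 = 441.4 * 9.81 = 4330.13
Step 2: Isp = 1259704 / 4330.13 = 290.9 s

290.9


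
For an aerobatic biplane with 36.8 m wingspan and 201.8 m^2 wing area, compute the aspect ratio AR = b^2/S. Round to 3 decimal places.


Step 1: b^2 = 36.8^2 = 1354.24
Step 2: AR = 1354.24 / 201.8 = 6.711

6.711


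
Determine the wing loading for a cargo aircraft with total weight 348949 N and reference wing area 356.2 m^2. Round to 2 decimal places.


Step 1: Wing loading = W / S = 348949 / 356.2
Step 2: Wing loading = 979.64 N/m^2

979.64


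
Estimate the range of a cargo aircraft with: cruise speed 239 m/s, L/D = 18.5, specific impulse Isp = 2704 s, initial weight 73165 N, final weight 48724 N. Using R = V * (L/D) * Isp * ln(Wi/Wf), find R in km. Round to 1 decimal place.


Step 1: Coefficient = V * (L/D) * Isp = 239 * 18.5 * 2704 = 11955736.0 m
Step 2: Wi/Wf = 73165 / 48724 = 1.501621
Step 3: ln(1.501621) = 0.406545
Step 4: R = 11955736.0 * 0.406545 = 4860550.0 m = 4860.5 km

4860.5


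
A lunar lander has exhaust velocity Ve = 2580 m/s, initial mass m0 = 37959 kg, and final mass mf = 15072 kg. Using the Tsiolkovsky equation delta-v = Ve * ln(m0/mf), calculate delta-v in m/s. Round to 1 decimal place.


Step 1: Mass ratio m0/mf = 37959 / 15072 = 2.518511
Step 2: ln(2.518511) = 0.923668
Step 3: delta-v = 2580 * 0.923668 = 2383.1 m/s

2383.1


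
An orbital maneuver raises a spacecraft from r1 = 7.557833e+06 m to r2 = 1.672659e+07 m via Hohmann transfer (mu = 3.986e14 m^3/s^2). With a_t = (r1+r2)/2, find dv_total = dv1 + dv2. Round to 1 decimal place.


Step 1: Transfer semi-major axis a_t = (7.557833e+06 + 1.672659e+07) / 2 = 1.214221e+07 m
Step 2: v1 (circular at r1) = sqrt(mu/r1) = 7262.23 m/s
Step 3: v_t1 = sqrt(mu*(2/r1 - 1/a_t)) = 8523.63 m/s
Step 4: dv1 = |8523.63 - 7262.23| = 1261.4 m/s
Step 5: v2 (circular at r2) = 4881.63 m/s, v_t2 = 3851.37 m/s
Step 6: dv2 = |4881.63 - 3851.37| = 1030.27 m/s
Step 7: Total delta-v = 1261.4 + 1030.27 = 2291.7 m/s

2291.7


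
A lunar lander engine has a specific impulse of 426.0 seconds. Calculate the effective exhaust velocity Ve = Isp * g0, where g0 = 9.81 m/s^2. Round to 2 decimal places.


Step 1: Ve = Isp * g0 = 426.0 * 9.81
Step 2: Ve = 4179.06 m/s

4179.06


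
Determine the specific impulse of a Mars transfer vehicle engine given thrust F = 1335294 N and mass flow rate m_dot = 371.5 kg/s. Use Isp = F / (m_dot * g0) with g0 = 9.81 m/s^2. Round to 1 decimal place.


Step 1: m_dot * g0 = 371.5 * 9.81 = 3644.41
Step 2: Isp = 1335294 / 3644.41 = 366.4 s

366.4


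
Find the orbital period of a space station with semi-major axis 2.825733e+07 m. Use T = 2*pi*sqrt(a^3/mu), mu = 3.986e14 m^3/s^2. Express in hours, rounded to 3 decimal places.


Step 1: a^3 / mu = 2.256282e+22 / 3.986e14 = 5.660517e+07
Step 2: sqrt(5.660517e+07) = 7523.6405 s
Step 3: T = 2*pi * 7523.6405 = 47272.43 s
Step 4: T in hours = 47272.43 / 3600 = 13.131 hours

13.131


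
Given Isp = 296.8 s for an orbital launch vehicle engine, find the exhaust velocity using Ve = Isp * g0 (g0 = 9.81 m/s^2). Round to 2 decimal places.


Step 1: Ve = Isp * g0 = 296.8 * 9.81
Step 2: Ve = 2911.61 m/s

2911.61


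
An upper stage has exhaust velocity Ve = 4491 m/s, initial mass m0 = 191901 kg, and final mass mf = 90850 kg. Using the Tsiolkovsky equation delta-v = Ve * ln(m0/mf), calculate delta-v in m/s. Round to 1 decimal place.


Step 1: Mass ratio m0/mf = 191901 / 90850 = 2.112284
Step 2: ln(2.112284) = 0.74777
Step 3: delta-v = 4491 * 0.74777 = 3358.2 m/s

3358.2


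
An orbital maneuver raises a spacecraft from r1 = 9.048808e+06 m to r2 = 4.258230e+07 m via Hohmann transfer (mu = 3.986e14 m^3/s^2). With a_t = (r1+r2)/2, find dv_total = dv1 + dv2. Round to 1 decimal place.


Step 1: Transfer semi-major axis a_t = (9.048808e+06 + 4.258230e+07) / 2 = 2.581555e+07 m
Step 2: v1 (circular at r1) = sqrt(mu/r1) = 6637.02 m/s
Step 3: v_t1 = sqrt(mu*(2/r1 - 1/a_t)) = 8524.07 m/s
Step 4: dv1 = |8524.07 - 6637.02| = 1887.05 m/s
Step 5: v2 (circular at r2) = 3059.53 m/s, v_t2 = 1811.38 m/s
Step 6: dv2 = |3059.53 - 1811.38| = 1248.15 m/s
Step 7: Total delta-v = 1887.05 + 1248.15 = 3135.2 m/s

3135.2


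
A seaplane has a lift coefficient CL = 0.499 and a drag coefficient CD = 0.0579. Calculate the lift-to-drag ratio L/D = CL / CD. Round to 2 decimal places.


Step 1: L/D = CL / CD = 0.499 / 0.0579
Step 2: L/D = 8.62

8.62


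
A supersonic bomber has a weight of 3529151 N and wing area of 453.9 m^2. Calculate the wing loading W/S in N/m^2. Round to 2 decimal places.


Step 1: Wing loading = W / S = 3529151 / 453.9
Step 2: Wing loading = 7775.17 N/m^2

7775.17


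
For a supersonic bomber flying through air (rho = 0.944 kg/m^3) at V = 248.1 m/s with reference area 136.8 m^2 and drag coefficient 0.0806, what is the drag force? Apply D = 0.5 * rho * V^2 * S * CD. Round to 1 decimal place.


Step 1: Dynamic pressure q = 0.5 * 0.944 * 248.1^2 = 29053.3039 Pa
Step 2: Drag D = q * S * CD = 29053.3039 * 136.8 * 0.0806
Step 3: D = 320344.1 N

320344.1


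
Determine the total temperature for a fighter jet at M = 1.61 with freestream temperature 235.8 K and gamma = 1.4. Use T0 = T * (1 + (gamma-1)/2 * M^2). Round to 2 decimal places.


Step 1: (gamma-1)/2 = 0.2
Step 2: M^2 = 2.5921
Step 3: 1 + 0.2 * 2.5921 = 1.51842
Step 4: T0 = 235.8 * 1.51842 = 358.04 K

358.04


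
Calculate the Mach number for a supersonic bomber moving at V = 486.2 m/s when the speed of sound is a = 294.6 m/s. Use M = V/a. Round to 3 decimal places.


Step 1: M = V / a = 486.2 / 294.6
Step 2: M = 1.650

1.650


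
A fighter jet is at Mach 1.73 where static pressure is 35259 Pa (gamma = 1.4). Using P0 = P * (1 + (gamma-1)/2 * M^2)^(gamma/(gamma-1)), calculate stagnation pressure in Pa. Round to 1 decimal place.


Step 1: (gamma-1)/2 * M^2 = 0.2 * 2.9929 = 0.59858
Step 2: 1 + 0.59858 = 1.59858
Step 3: Exponent gamma/(gamma-1) = 3.5
Step 4: P0 = 35259 * 1.59858^3.5 = 182112.7 Pa

182112.7


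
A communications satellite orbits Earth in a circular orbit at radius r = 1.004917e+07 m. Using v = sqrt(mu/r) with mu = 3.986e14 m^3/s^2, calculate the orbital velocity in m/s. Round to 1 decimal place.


Step 1: mu / r = 3.986e14 / 1.004917e+07 = 39664967.3555
Step 2: v = sqrt(39664967.3555) = 6298.0 m/s

6298.0


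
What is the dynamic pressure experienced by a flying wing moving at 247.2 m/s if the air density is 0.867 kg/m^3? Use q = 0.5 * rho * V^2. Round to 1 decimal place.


Step 1: V^2 = 247.2^2 = 61107.84
Step 2: q = 0.5 * 0.867 * 61107.84
Step 3: q = 26490.2 Pa

26490.2


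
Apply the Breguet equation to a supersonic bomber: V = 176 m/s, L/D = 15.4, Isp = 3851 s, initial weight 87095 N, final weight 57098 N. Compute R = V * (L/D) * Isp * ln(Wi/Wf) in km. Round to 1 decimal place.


Step 1: Coefficient = V * (L/D) * Isp = 176 * 15.4 * 3851 = 10437750.4 m
Step 2: Wi/Wf = 87095 / 57098 = 1.52536
Step 3: ln(1.52536) = 0.42223
Step 4: R = 10437750.4 * 0.42223 = 4407135.4 m = 4407.1 km

4407.1


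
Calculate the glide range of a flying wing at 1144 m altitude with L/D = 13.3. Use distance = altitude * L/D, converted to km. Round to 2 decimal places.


Step 1: Glide distance = altitude * L/D = 1144 * 13.3 = 15215.2 m
Step 2: Convert to km: 15215.2 / 1000 = 15.22 km

15.22


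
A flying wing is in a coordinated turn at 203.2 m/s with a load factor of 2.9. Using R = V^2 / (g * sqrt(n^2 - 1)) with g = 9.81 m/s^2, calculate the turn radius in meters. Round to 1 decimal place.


Step 1: V^2 = 203.2^2 = 41290.24
Step 2: n^2 - 1 = 2.9^2 - 1 = 7.41
Step 3: sqrt(7.41) = 2.722132
Step 4: R = 41290.24 / (9.81 * 2.722132) = 1546.2 m

1546.2


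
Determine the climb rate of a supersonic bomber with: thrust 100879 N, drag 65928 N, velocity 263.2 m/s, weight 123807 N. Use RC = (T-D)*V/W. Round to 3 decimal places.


Step 1: Excess thrust = T - D = 100879 - 65928 = 34951 N
Step 2: Excess power = 34951 * 263.2 = 9199103.2 W
Step 3: RC = 9199103.2 / 123807 = 74.302 m/s

74.302


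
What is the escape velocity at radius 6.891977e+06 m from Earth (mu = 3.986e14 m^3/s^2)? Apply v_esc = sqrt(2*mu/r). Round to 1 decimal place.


Step 1: 2*mu/r = 2 * 3.986e14 / 6.891977e+06 = 115670728.4427
Step 2: v_esc = sqrt(115670728.4427) = 10755.0 m/s

10755.0


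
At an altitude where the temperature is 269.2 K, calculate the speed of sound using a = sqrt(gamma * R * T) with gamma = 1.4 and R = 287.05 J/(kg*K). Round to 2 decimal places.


Step 1: gamma * R * T = 1.4 * 287.05 * 269.2 = 108183.404
Step 2: a = sqrt(108183.404) = 328.91 m/s

328.91


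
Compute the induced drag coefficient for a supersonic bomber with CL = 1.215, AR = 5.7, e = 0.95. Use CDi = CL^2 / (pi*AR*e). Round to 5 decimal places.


Step 1: CL^2 = 1.215^2 = 1.476225
Step 2: pi * AR * e = 3.14159 * 5.7 * 0.95 = 17.011724
Step 3: CDi = 1.476225 / 17.011724 = 0.08678

0.08678


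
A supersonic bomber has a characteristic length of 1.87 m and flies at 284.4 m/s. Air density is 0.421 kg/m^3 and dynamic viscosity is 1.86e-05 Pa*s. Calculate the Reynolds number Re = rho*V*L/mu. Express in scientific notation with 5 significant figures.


Step 1: Numerator = rho * V * L = 0.421 * 284.4 * 1.87 = 223.899588
Step 2: Re = 223.899588 / 1.86e-05
Step 3: Re = 1.2038e+07

1.2038e+07


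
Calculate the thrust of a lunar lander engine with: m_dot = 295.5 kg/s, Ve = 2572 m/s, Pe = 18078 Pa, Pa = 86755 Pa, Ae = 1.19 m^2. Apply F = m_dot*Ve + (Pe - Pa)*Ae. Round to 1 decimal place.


Step 1: Momentum thrust = m_dot * Ve = 295.5 * 2572 = 760026.0 N
Step 2: Pressure thrust = (Pe - Pa) * Ae = (18078 - 86755) * 1.19 = -81725.63 N
Step 3: Total thrust F = 760026.0 + -81725.63 = 678300.4 N

678300.4


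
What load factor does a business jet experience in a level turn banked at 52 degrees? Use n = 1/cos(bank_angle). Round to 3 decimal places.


Step 1: Convert 52 degrees to radians = 0.907571
Step 2: cos(52 deg) = 0.615661
Step 3: n = 1 / 0.615661 = 1.624

1.624


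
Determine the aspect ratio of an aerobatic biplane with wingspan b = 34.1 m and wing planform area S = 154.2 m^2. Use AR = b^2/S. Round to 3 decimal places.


Step 1: b^2 = 34.1^2 = 1162.81
Step 2: AR = 1162.81 / 154.2 = 7.541

7.541


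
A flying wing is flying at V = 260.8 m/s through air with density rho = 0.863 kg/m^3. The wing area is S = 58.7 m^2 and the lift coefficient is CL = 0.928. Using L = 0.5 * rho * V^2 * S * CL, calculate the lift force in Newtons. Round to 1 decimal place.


Step 1: Calculate dynamic pressure q = 0.5 * 0.863 * 260.8^2 = 0.5 * 0.863 * 68016.64 = 29349.1802 Pa
Step 2: Multiply by wing area and lift coefficient: L = 29349.1802 * 58.7 * 0.928
Step 3: L = 1722796.8754 * 0.928 = 1598755.5 N

1598755.5
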